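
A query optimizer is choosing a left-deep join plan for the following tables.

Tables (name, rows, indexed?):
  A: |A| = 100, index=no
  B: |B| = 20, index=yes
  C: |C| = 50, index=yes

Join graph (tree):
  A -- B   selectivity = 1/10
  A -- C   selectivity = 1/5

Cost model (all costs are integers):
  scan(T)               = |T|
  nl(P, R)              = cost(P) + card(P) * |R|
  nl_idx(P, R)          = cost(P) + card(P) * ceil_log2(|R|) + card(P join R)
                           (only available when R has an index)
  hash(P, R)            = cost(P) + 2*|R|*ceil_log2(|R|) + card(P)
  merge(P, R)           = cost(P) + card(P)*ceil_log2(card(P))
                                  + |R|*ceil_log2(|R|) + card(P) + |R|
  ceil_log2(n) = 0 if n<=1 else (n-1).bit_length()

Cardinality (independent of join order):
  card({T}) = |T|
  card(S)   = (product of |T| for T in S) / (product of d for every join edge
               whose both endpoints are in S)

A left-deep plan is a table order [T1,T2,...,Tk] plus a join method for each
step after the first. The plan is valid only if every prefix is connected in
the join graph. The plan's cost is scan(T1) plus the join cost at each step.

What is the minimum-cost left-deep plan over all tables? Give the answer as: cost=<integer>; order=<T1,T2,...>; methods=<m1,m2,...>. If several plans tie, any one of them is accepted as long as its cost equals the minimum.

cost=1200; order=A,B,C; methods=hash,hash

Selinger DP (subsets sized 1..n):
  {A}: scan cost=100, card=100
  {B}: scan cost=20, card=20
  {C}: scan cost=50, card=50
  {AB}: card=200; try (B,hash)→400, (B,nl_idx)→800, (A,merge)→940, (B,merge)→1020, (A,hash)→1440, (A,nl)→2020 …(+1); best=400 via (B,hash)
  {AC}: card=1000; try (C,hash)→800, (A,merge)→1200, (C,merge)→1250, (A,hash)→1500, (C,nl_idx)→1700, (A,nl)→5050 …(+1); best=800 via (C,hash)
  {ABC}: card=2000; try (C,hash)→1200, (B,hash)→2000, (C,merge)→2550, (C,nl_idx)→3600, (B,nl_idx)→7800, (C,nl)→10400 …(+2); best=1200 via (C,hash)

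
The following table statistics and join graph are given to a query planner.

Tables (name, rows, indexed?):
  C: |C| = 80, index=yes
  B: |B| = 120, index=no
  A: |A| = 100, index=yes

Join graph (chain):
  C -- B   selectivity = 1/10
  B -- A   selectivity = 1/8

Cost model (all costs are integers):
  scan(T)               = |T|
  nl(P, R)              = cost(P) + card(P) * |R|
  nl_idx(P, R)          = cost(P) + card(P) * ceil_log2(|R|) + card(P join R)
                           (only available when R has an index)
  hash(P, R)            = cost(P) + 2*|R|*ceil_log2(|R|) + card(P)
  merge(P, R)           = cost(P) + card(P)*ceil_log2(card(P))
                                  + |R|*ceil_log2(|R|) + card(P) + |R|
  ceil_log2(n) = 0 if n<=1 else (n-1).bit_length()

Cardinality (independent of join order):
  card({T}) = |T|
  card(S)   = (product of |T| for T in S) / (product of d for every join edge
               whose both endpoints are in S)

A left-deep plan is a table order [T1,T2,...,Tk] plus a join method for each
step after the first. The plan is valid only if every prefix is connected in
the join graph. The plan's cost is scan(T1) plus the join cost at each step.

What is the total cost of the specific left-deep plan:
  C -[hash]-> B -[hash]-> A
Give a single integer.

step 1: scan C: cost=80, card=80
step 2: join B via hash
    card(P join B) = 80*120/(10) = 960
    cost = 80 + 2*120*7 + 80 = 1840
step 3: join A via hash
    card(P join A) = 960*100/(8) = 12000
    cost = 1840 + 2*100*7 + 960 = 4200

4200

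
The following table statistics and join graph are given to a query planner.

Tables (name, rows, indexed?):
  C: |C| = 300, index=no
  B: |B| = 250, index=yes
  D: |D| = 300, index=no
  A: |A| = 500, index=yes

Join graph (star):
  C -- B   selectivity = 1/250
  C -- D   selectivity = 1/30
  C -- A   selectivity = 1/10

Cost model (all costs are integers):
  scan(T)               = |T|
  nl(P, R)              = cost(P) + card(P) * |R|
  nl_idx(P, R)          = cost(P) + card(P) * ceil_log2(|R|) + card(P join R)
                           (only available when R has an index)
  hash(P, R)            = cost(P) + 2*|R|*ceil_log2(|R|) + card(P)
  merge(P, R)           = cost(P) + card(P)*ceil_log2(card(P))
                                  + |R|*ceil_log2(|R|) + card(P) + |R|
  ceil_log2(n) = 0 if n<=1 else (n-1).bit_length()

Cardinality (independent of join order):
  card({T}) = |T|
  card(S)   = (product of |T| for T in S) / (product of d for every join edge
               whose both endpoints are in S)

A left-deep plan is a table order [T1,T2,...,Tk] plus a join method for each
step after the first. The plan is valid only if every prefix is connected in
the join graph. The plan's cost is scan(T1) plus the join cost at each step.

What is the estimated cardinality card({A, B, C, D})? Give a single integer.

150000

Tables in S: A(500), B(250), C(300), D(300)
Edges inside S: C-B(d=250), C-D(d=30), C-A(d=10)
numerator = 500 * 250 * 300 * 300 = 11250000000
denominator = 250 * 30 * 10 = 75000
card(S) = 11250000000 / 75000 = 150000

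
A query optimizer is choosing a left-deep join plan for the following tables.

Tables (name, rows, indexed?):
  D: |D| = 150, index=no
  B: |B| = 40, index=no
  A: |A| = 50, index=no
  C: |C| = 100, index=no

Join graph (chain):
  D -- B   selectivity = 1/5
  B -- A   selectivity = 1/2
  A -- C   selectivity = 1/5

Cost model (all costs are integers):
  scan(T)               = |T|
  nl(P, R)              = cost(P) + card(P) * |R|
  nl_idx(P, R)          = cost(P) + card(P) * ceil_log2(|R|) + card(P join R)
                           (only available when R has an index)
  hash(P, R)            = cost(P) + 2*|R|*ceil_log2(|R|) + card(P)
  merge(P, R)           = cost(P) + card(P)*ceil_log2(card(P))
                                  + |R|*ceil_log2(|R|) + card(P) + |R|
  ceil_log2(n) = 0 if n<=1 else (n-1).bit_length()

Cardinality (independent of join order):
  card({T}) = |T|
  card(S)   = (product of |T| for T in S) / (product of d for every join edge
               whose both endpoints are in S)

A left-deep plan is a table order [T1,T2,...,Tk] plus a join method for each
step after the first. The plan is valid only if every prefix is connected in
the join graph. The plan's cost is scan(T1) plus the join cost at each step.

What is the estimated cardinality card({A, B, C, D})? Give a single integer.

600000

Tables in S: A(50), B(40), C(100), D(150)
Edges inside S: D-B(d=5), B-A(d=2), A-C(d=5)
numerator = 50 * 40 * 100 * 150 = 30000000
denominator = 5 * 2 * 5 = 50
card(S) = 30000000 / 50 = 600000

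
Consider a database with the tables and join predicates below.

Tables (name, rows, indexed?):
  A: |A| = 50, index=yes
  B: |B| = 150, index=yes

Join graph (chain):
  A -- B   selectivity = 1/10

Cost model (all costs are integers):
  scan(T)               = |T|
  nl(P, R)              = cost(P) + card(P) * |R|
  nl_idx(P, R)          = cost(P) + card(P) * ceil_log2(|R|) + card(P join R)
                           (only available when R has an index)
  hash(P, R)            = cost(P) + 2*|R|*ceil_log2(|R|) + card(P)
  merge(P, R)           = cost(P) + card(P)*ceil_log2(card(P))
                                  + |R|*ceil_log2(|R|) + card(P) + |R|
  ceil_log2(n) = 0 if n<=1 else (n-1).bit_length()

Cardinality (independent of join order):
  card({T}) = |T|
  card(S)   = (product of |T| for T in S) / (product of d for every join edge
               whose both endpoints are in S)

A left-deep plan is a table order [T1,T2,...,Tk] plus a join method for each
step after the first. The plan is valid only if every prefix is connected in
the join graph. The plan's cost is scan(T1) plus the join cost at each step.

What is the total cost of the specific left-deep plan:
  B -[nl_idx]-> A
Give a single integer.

1800

step 1: scan B: cost=150, card=150
step 2: join A via nl_idx
    card(P join A) = 150*50/(10) = 750
    cost = 150 + 150*6 + 750 = 1800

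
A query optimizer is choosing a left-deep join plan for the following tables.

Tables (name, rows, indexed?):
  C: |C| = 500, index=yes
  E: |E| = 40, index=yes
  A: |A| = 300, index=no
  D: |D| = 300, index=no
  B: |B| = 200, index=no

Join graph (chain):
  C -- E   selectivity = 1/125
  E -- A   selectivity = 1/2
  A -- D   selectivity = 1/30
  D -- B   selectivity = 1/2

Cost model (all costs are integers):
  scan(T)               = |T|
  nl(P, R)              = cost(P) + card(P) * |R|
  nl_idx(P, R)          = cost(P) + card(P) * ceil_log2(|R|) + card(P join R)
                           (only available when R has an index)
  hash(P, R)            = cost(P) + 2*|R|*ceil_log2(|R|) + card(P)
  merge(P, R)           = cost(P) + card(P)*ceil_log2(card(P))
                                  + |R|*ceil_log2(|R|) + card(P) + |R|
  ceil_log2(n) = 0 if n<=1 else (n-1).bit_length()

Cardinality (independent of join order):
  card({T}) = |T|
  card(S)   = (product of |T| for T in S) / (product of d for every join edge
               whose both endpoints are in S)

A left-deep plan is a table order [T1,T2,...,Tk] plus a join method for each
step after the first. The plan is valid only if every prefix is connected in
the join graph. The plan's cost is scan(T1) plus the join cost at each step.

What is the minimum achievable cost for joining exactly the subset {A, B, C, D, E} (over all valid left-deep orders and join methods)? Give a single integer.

Selinger DP over subsets of {A,B,C,D,E}:
  {C}: scan cost=500, card=500
  {E}: scan cost=40, card=40
  {A}: scan cost=300, card=300
  {D}: scan cost=300, card=300
  {B}: scan cost=200, card=200
  {CE}: card=160; try (C,nl_idx)→560, (E,hash)→1480, (E,nl_idx)→3660, (C,merge)→5320, (E,merge)→5780, (C,hash)→9080 …(+2); best=560 via (C,nl_idx)
  {AE}: card=6000; try (E,hash)→1080, (A,merge)→3320, (E,merge)→3580, (A,hash)→5480, (E,nl_idx)→8100, (A,nl)→12040 …(+1); best=1080 via (E,hash)
  {AD}: card=3000; try (D,hash)→6000, (A,hash)→6000, (D,merge)→6300, (A,merge)→6300, (D,nl)→90300, (A,nl)→90300; best=6000 via (D,hash)
  {BD}: card=30000; try (B,hash)→3800, (D,merge)→5000, (B,merge)→5100, (D,hash)→5800, (D,nl)→60200, (B,nl)→60300; best=3800 via (B,hash)
  {ACE}: card=24000; try (A,merge)→5000, (A,hash)→6120, (C,hash)→16080, (A,nl)→48560, (C,nl_idx)→79080, (C,merge)→90080 …(+1); best=5000 via (A,merge)
  {ADE}: card=60000; try (E,hash)→9480, (D,hash)→12480, (E,merge)→45280, (E,nl_idx)→84000, (D,merge)→88080, (E,nl)→126000 …(+1); best=9480 via (E,hash)
  {ABD}: card=300000; try (B,hash)→12200, (A,hash)→39200, (B,merge)→46800, (A,merge)→486800, (B,nl)→606000, (A,nl)→9003800; best=12200 via (B,hash)
  {ACDE}: card=240000; try (D,hash)→34400, (C,hash)→78480, (D,merge)→392000, (C,nl_idx)→789480, (C,merge)→1034480, (D,nl)→7205000 …(+1); best=34400 via (D,hash)
  {ABDE}: card=6000000; try (B,hash)→72680, (E,hash)→312680, (B,merge)→1031280, (E,merge)→6012480, (E,nl_idx)→7812200, (B,nl)→12009480 …(+1); best=72680 via (B,hash)
  {ABCDE}: card=24000000; try (B,hash)→277600, (B,merge)→4596200, (C,hash)→6081680, (B,nl)→48034400, (C,nl_idx)→78072680, (C,merge)→144077680 …(+1); best=277600 via (B,hash)

277600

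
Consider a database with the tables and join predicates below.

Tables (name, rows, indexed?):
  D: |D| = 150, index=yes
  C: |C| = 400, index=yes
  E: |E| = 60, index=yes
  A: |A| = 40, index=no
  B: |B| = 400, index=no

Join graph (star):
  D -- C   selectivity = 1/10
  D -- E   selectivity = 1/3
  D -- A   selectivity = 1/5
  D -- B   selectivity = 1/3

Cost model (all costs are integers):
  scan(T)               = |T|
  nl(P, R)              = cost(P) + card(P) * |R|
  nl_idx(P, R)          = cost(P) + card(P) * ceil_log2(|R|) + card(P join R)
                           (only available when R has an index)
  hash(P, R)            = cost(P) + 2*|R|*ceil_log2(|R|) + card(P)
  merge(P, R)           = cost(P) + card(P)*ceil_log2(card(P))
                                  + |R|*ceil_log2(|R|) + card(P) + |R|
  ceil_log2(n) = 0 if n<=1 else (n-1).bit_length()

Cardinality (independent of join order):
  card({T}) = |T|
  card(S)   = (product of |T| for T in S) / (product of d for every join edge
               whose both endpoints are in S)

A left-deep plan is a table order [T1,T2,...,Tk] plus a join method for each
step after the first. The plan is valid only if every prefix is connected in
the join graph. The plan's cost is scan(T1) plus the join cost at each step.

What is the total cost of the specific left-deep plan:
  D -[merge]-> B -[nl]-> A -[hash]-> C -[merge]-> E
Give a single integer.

step 1: scan D: cost=150, card=150
step 2: join B via merge
    card(P join B) = 150*400/(3) = 20000
    cost = 150 + 150*8 + 400*9 + 150 + 400 = 5500
step 3: join A via nl
    card(P join A) = 20000*40/(5) = 160000
    cost = 5500 + 20000*40 = 805500
step 4: join C via hash
    card(P join C) = 160000*400/(10) = 6400000
    cost = 805500 + 2*400*9 + 160000 = 972700
step 5: join E via merge
    card(P join E) = 6400000*60/(3) = 128000000
    cost = 972700 + 6400000*23 + 60*6 + 6400000 + 60 = 154573120

154573120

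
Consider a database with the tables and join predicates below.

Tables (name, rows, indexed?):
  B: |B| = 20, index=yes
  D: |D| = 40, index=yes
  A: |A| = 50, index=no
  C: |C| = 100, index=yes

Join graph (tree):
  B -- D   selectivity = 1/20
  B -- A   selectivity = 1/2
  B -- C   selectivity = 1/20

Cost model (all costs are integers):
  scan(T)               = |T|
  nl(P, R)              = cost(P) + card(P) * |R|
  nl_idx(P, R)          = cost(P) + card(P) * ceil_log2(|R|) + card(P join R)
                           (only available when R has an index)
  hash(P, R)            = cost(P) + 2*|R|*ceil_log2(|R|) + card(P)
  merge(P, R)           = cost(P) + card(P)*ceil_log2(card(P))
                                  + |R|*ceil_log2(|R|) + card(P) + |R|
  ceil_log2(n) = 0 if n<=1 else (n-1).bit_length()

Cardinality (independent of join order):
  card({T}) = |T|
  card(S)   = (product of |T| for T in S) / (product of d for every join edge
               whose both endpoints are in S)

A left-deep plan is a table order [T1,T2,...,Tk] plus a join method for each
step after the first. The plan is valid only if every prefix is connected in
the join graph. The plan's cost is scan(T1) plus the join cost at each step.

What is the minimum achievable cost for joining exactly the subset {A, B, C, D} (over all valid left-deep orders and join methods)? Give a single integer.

1460

Selinger DP over subsets of {A,B,C,D}:
  {B}: scan cost=20, card=20
  {D}: scan cost=40, card=40
  {A}: scan cost=50, card=50
  {C}: scan cost=100, card=100
  {BD}: card=40; try (D,nl_idx)→180, (B,hash)→280, (B,nl_idx)→280, (D,merge)→420, (B,merge)→440, (D,hash)→520 …(+2); best=180 via (D,nl_idx)
  {AB}: card=500; try (B,hash)→300, (A,merge)→490, (B,merge)→520, (A,hash)→640, (B,nl_idx)→800, (A,nl)→1020 …(+1); best=300 via (B,hash)
  {BC}: card=100; try (C,nl_idx)→260, (B,hash)→400, (B,nl_idx)→700, (C,merge)→940, (B,merge)→1020, (C,hash)→1440 …(+2); best=260 via (C,nl_idx)
  {ABD}: card=1000; try (A,merge)→810, (A,hash)→820, (D,hash)→1280, (A,nl)→2180, (D,nl_idx)→4300, (D,merge)→5580 …(+1); best=810 via (A,merge)
  {BCD}: card=200; try (C,nl_idx)→660, (D,hash)→840, (D,nl_idx)→1060, (C,merge)→1260, (D,merge)→1340, (C,hash)→1620 …(+2); best=660 via (C,nl_idx)
  {ABC}: card=2500; try (A,hash)→960, (A,merge)→1410, (C,hash)→2200, (A,nl)→5260, (C,merge)→6100, (C,nl_idx)→6300 …(+1); best=960 via (A,hash)
  {ABCD}: card=5000; try (A,hash)→1460, (A,merge)→2810, (C,hash)→3210, (D,hash)→3940, (A,nl)→10660, (C,merge)→12610 …(+5); best=1460 via (A,hash)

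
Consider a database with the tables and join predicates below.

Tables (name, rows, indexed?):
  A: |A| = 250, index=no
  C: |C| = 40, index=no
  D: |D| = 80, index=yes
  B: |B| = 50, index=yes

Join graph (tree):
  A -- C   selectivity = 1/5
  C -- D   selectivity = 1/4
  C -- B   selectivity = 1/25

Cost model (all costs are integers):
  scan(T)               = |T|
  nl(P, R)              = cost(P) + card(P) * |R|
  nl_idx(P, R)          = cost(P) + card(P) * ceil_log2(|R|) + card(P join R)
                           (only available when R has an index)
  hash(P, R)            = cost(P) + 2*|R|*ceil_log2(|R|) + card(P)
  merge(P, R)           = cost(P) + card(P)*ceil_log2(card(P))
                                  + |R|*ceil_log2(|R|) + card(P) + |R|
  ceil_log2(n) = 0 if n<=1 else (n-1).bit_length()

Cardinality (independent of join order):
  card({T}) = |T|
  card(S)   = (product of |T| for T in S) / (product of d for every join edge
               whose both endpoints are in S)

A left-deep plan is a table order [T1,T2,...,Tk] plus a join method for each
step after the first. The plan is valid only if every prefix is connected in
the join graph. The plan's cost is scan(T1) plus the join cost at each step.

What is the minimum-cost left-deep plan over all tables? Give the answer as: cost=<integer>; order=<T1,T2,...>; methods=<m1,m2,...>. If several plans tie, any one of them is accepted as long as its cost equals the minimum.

Selinger DP (subsets sized 1..n):
  {A}: scan cost=250, card=250
  {C}: scan cost=40, card=40
  {D}: scan cost=80, card=80
  {B}: scan cost=50, card=50
  {AC}: card=2000; try (C,hash)→980, (A,merge)→2570, (C,merge)→2780, (A,hash)→4080, (A,nl)→10040, (C,nl)→10250; best=980 via (C,hash)
  {CD}: card=800; try (C,hash)→640, (D,merge)→960, (C,merge)→1000, (D,nl_idx)→1120, (D,hash)→1200, (D,nl)→3240 …(+1); best=640 via (C,hash)
  {BC}: card=80; try (B,nl_idx)→360, (C,hash)→580, (B,merge)→670, (C,merge)→680, (B,hash)→680, (B,nl)→2040 …(+1); best=360 via (B,nl_idx)
  {ACD}: card=40000; try (D,hash)→4100, (A,hash)→5440, (A,merge)→11690, (D,merge)→25620, (D,nl_idx)→54980, (D,nl)→160980 …(+1); best=4100 via (D,hash)
  {ABC}: card=4000; try (A,merge)→3250, (B,hash)→3580, (A,hash)→4440, (B,nl_idx)→16980, (A,nl)→20360, (B,merge)→25330 …(+1); best=3250 via (A,merge)
  {BCD}: card=1600; try (D,hash)→1560, (D,merge)→1640, (B,hash)→2040, (D,nl_idx)→2520, (D,nl)→6760, (B,nl_idx)→7040 …(+2); best=1560 via (D,hash)
  {ABCD}: card=80000; try (A,hash)→7160, (D,hash)→8370, (A,merge)→23010, (B,hash)→44700, (D,merge)→55890, (D,nl_idx)→111250 …(+5); best=7160 via (A,hash)

cost=7160; order=C,B,D,A; methods=nl_idx,hash,hash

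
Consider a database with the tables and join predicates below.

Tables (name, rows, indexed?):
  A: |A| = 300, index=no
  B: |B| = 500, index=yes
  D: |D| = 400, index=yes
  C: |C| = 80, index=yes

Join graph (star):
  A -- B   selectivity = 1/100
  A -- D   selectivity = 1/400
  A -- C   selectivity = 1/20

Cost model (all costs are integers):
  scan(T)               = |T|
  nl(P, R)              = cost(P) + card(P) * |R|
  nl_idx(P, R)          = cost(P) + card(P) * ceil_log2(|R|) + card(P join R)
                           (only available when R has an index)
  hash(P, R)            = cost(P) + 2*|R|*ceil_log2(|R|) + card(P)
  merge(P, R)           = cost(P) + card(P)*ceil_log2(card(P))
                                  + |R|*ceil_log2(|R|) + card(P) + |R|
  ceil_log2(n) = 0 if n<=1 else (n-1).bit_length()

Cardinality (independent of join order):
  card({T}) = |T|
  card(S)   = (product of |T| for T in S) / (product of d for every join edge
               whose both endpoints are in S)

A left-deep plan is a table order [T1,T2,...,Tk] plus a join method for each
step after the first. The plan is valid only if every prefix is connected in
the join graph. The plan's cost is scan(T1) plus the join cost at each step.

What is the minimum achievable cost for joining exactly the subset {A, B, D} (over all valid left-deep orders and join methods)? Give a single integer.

7500

Selinger DP over subsets of {A,B,D}:
  {A}: scan cost=300, card=300
  {B}: scan cost=500, card=500
  {D}: scan cost=400, card=400
  {AB}: card=1500; try (B,nl_idx)→4500, (A,hash)→6400, (B,merge)→8300, (A,merge)→8500, (B,hash)→9600, (B,nl)→150300 …(+1); best=4500 via (B,nl_idx)
  {AD}: card=300; try (D,nl_idx)→3300, (A,hash)→6200, (D,merge)→7300, (A,merge)→7400, (D,hash)→7800, (D,nl)→120300 …(+1); best=3300 via (D,nl_idx)
  {ABD}: card=1500; try (B,nl_idx)→7500, (B,merge)→11300, (B,hash)→12600, (D,hash)→13200, (D,nl_idx)→19500, (D,merge)→26500 …(+2); best=7500 via (B,nl_idx)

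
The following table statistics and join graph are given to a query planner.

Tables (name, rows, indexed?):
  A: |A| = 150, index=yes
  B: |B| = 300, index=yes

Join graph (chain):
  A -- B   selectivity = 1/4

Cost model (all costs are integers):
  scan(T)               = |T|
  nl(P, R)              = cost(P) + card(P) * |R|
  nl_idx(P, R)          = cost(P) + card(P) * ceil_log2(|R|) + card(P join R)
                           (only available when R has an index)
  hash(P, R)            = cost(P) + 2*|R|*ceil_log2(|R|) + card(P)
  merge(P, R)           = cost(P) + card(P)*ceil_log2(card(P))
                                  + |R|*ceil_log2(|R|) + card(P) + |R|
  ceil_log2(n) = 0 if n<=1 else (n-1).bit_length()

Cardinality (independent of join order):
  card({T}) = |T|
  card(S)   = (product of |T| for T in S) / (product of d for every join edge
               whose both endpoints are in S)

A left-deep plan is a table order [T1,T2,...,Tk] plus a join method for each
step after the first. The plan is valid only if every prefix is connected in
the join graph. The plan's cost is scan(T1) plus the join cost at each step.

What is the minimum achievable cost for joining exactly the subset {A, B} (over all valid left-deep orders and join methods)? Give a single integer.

3000

Selinger DP over subsets of {A,B}:
  {A}: scan cost=150, card=150
  {B}: scan cost=300, card=300
  {AB}: card=11250; try (A,hash)→3000, (B,merge)→4500, (A,merge)→4650, (B,hash)→5700, (B,nl_idx)→12750, (A,nl_idx)→13950 …(+2); best=3000 via (A,hash)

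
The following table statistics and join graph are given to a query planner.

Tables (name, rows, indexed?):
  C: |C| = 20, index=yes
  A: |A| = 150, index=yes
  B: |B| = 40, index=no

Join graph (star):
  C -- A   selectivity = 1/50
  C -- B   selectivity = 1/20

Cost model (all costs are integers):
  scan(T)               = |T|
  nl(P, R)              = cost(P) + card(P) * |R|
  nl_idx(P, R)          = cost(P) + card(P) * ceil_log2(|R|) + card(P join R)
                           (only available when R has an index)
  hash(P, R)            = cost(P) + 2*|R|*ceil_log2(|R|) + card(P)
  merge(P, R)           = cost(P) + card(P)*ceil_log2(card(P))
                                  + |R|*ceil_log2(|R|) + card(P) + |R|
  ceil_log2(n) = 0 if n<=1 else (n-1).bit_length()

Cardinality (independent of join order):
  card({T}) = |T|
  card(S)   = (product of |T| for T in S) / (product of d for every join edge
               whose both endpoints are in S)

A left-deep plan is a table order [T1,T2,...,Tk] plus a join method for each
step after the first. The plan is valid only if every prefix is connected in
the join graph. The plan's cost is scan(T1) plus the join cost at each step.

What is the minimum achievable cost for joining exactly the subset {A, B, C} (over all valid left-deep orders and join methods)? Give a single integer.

720

Selinger DP over subsets of {A,B,C}:
  {C}: scan cost=20, card=20
  {A}: scan cost=150, card=150
  {B}: scan cost=40, card=40
  {AC}: card=60; try (A,nl_idx)→240, (C,hash)→500, (C,nl_idx)→960, (A,merge)→1490, (C,merge)→1620, (A,hash)→2440 …(+2); best=240 via (A,nl_idx)
  {BC}: card=40; try (C,hash)→280, (C,nl_idx)→280, (B,merge)→420, (C,merge)→440, (B,hash)→520, (B,nl)→820 …(+1); best=280 via (C,hash)
  {ABC}: card=120; try (A,nl_idx)→720, (B,hash)→780, (B,merge)→940, (A,merge)→1910, (B,nl)→2640, (A,hash)→2720 …(+1); best=720 via (A,nl_idx)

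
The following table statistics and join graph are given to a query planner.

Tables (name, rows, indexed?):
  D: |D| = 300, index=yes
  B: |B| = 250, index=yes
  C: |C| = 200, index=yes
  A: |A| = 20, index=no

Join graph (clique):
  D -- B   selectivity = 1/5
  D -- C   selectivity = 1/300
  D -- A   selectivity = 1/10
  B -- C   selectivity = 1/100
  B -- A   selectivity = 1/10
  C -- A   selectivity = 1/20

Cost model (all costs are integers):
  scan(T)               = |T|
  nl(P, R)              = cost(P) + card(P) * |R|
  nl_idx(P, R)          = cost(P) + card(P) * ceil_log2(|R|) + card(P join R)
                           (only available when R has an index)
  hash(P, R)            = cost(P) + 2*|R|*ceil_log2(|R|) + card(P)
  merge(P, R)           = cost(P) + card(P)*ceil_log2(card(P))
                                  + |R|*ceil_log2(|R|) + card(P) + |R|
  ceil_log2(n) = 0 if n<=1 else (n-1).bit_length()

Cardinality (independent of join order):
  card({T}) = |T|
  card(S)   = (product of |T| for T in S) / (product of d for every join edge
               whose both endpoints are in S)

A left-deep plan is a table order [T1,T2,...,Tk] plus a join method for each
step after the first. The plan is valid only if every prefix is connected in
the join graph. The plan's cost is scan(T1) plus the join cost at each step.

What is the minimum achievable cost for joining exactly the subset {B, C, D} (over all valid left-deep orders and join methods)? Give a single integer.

Selinger DP over subsets of {B,C,D}:
  {D}: scan cost=300, card=300
  {B}: scan cost=250, card=250
  {C}: scan cost=200, card=200
  {BD}: card=15000; try (B,hash)→4600, (D,merge)→5500, (B,merge)→5550, (D,hash)→5900, (D,nl_idx)→17500, (B,nl_idx)→17700 …(+2); best=4600 via (B,hash)
  {CD}: card=200; try (D,nl_idx)→2200, (C,nl_idx)→2900, (C,hash)→3800, (D,merge)→5000, (C,merge)→5100, (D,hash)→5800 …(+2); best=2200 via (D,nl_idx)
  {BC}: card=500; try (B,nl_idx)→2300, (C,nl_idx)→2750, (C,hash)→3700, (B,merge)→4250, (C,merge)→4300, (B,hash)→4400 …(+2); best=2300 via (B,nl_idx)
  {BCD}: card=100; try (B,nl_idx)→3900, (B,merge)→6250, (B,hash)→6400, (D,nl_idx)→6900, (D,hash)→8200, (D,merge)→10300 …(+6); best=3900 via (B,nl_idx)

3900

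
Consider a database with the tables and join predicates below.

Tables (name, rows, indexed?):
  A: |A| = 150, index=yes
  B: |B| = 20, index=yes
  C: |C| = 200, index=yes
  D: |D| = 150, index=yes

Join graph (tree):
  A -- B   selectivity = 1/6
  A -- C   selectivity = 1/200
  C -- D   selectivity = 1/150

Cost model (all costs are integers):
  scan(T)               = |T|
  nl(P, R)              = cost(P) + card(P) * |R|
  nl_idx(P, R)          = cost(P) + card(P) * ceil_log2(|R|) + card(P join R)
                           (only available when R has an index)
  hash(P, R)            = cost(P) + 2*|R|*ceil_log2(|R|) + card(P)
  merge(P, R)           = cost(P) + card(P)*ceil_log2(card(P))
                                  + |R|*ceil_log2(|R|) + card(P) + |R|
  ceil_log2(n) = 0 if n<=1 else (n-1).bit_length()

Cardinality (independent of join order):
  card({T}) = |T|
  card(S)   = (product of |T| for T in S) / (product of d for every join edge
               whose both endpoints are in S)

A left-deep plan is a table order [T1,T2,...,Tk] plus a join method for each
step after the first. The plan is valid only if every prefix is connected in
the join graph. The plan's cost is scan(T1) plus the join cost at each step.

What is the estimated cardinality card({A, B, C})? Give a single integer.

Tables in S: A(150), B(20), C(200)
Edges inside S: A-B(d=6), A-C(d=200)
numerator = 150 * 20 * 200 = 600000
denominator = 6 * 200 = 1200
card(S) = 600000 / 1200 = 500

500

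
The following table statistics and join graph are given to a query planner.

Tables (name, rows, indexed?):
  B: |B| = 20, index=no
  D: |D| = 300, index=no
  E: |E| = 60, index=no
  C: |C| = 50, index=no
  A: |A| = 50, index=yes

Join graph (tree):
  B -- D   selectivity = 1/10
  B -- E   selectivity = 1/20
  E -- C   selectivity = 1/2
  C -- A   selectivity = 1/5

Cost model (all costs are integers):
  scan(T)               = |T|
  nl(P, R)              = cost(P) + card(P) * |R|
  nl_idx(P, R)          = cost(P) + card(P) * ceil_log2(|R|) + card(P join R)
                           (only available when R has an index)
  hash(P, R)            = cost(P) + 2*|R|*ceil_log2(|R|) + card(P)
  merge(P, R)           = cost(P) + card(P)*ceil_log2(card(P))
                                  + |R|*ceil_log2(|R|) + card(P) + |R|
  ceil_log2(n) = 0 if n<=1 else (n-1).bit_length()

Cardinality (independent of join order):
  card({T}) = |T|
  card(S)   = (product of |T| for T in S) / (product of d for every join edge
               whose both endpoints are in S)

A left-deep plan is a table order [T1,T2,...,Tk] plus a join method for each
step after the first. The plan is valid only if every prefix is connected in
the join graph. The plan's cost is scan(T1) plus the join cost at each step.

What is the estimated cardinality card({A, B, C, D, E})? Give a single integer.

450000

Tables in S: A(50), B(20), C(50), D(300), E(60)
Edges inside S: B-D(d=10), B-E(d=20), E-C(d=2), C-A(d=5)
numerator = 50 * 20 * 50 * 300 * 60 = 900000000
denominator = 10 * 20 * 2 * 5 = 2000
card(S) = 900000000 / 2000 = 450000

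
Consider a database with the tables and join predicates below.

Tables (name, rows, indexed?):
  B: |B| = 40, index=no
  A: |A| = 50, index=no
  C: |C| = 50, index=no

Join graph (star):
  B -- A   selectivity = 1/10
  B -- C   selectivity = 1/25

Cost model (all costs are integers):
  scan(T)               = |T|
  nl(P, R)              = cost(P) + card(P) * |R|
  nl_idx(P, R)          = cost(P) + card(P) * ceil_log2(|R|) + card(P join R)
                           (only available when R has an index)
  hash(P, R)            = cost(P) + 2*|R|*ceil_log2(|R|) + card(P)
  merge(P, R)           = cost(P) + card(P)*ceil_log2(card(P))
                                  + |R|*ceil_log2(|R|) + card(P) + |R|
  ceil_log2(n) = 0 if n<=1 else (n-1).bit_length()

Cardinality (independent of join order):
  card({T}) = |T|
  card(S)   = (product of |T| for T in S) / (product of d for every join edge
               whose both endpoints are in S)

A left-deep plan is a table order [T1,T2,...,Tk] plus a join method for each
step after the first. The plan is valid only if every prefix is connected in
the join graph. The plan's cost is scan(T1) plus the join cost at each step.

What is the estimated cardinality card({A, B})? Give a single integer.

200

Tables in S: A(50), B(40)
Edges inside S: B-A(d=10)
numerator = 50 * 40 = 2000
denominator = 10 = 10
card(S) = 2000 / 10 = 200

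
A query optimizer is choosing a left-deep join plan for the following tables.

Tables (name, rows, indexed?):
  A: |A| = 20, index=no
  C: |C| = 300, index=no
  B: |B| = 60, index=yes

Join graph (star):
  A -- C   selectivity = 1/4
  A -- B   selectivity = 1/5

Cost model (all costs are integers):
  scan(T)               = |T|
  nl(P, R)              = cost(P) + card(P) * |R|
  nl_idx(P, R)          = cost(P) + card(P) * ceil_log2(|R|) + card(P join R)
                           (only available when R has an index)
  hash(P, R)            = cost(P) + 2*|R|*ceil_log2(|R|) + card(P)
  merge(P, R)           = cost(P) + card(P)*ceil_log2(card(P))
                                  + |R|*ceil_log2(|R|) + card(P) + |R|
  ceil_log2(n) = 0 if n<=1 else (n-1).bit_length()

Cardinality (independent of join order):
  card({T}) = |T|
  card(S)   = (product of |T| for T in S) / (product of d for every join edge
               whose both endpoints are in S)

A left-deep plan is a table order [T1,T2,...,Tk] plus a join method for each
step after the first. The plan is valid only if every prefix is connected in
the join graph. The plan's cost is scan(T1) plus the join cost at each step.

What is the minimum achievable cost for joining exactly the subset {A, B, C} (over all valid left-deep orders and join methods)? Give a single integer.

3020

Selinger DP over subsets of {A,B,C}:
  {A}: scan cost=20, card=20
  {C}: scan cost=300, card=300
  {B}: scan cost=60, card=60
  {AC}: card=1500; try (A,hash)→800, (C,merge)→3140, (A,merge)→3420, (C,hash)→5440, (C,nl)→6020, (A,nl)→6300; best=800 via (A,hash)
  {AB}: card=240; try (A,hash)→320, (B,nl_idx)→380, (B,merge)→560, (A,merge)→600, (B,hash)→760, (B,nl)→1220 …(+1); best=320 via (A,hash)
  {ABC}: card=18000; try (B,hash)→3020, (C,merge)→5480, (C,hash)→5960, (B,merge)→19220, (B,nl_idx)→27800, (C,nl)→72320 …(+1); best=3020 via (B,hash)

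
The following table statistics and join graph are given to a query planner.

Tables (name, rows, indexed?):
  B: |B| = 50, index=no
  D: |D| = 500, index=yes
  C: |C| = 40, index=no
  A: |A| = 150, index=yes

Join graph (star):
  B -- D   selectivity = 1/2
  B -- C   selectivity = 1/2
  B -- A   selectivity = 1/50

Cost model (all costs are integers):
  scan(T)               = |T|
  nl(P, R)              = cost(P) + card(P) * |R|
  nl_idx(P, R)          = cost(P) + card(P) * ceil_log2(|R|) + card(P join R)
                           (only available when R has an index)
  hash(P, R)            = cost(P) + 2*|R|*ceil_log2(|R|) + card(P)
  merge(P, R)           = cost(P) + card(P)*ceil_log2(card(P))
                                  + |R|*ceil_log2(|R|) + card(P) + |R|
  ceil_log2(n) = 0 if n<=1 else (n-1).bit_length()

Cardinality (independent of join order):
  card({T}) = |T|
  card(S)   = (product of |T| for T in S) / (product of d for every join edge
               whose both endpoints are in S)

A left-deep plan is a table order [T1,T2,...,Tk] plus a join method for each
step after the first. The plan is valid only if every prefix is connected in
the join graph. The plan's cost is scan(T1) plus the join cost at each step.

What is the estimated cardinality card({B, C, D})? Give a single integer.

250000

Tables in S: B(50), C(40), D(500)
Edges inside S: B-D(d=2), B-C(d=2)
numerator = 50 * 40 * 500 = 1000000
denominator = 2 * 2 = 4
card(S) = 1000000 / 4 = 250000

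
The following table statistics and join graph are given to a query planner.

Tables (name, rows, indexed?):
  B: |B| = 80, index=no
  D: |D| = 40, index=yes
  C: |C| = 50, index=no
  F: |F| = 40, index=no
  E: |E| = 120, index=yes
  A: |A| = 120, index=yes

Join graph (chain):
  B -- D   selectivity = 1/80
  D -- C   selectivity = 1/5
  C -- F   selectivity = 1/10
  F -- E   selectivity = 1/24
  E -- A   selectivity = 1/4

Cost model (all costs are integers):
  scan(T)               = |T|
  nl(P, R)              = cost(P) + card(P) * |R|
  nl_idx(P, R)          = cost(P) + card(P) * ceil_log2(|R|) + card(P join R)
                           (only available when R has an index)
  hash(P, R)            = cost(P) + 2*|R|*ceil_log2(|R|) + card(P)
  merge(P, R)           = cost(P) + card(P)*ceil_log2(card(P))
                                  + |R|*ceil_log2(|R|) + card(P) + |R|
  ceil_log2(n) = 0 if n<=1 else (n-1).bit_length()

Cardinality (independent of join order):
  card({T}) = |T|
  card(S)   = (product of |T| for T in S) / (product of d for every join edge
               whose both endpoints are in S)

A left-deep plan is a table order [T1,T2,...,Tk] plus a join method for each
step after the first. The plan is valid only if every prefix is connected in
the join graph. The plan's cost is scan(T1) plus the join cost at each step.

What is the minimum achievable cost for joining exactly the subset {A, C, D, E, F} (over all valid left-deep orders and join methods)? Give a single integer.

12480

Selinger DP over subsets of {A,C,D,E,F}:
  {D}: scan cost=40, card=40
  {C}: scan cost=50, card=50
  {F}: scan cost=40, card=40
  {E}: scan cost=120, card=120
  {A}: scan cost=120, card=120
  {CD}: card=400; try (D,hash)→580, (C,merge)→670, (D,merge)→680, (C,hash)→680, (D,nl_idx)→750, (C,nl)→2040 …(+1); best=580 via (D,hash)
  {CF}: card=200; try (F,hash)→580, (C,merge)→670, (F,merge)→680, (C,hash)→680, (C,nl)→2040, (F,nl)→2050; best=580 via (F,hash)
  {EF}: card=200; try (E,nl_idx)→520, (F,hash)→720, (E,merge)→1280, (F,merge)→1360, (E,hash)→1760, (E,nl)→4840 …(+1); best=520 via (E,nl_idx)
  {AE}: card=3600; try (E,hash)→1920, (A,hash)→1920, (E,merge)→2040, (A,merge)→2040, (E,nl_idx)→4560, (A,nl_idx)→4560 …(+2); best=1920 via (E,hash)
  {CDF}: card=1600; try (D,hash)→1260, (F,hash)→1460, (D,merge)→2660, (D,nl_idx)→3380, (F,merge)→4860, (D,nl)→8580 …(+1); best=1260 via (D,hash)
  {CEF}: card=1000; try (C,hash)→1320, (E,hash)→2460, (C,merge)→2670, (E,nl_idx)→2980, (E,merge)→3340, (C,nl)→10520 …(+1); best=1320 via (C,hash)
  {AEF}: card=6000; try (A,hash)→2400, (A,merge)→3280, (F,hash)→6000, (A,nl_idx)→7920, (A,nl)→24520, (F,merge)→49000 …(+1); best=2400 via (A,hash)
  {CDEF}: card=8000; try (D,hash)→2800, (E,hash)→4540, (D,merge)→12600, (D,nl_idx)→15320, (E,nl_idx)→20460, (E,merge)→21420 …(+2); best=2800 via (D,hash)
  {ACEF}: card=30000; try (A,hash)→4000, (C,hash)→9000, (A,merge)→13280, (A,nl_idx)→38320, (C,merge)→86750, (A,nl)→121320 …(+1); best=4000 via (A,hash)
  {ACDEF}: card=240000; try (A,hash)→12480, (D,hash)→34480, (A,merge)→115760, (A,nl_idx)→298800, (D,nl_idx)→424000, (D,merge)→484280 …(+2); best=12480 via (A,hash)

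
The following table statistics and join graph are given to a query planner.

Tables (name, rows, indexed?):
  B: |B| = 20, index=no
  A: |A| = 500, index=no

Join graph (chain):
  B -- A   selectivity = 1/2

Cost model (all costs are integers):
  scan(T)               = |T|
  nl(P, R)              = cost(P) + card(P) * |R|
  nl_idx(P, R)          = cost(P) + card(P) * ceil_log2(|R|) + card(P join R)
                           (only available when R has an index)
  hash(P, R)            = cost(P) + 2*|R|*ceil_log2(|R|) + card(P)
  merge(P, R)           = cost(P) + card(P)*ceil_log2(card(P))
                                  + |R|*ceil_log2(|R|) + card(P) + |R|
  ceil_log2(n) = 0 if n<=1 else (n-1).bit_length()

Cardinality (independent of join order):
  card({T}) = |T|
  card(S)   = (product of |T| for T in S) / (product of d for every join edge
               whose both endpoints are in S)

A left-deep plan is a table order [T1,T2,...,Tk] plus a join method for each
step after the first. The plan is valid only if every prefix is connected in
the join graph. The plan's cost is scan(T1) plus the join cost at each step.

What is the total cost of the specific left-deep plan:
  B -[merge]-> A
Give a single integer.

step 1: scan B: cost=20, card=20
step 2: join A via merge
    card(P join A) = 20*500/(2) = 5000
    cost = 20 + 20*5 + 500*9 + 20 + 500 = 5140

5140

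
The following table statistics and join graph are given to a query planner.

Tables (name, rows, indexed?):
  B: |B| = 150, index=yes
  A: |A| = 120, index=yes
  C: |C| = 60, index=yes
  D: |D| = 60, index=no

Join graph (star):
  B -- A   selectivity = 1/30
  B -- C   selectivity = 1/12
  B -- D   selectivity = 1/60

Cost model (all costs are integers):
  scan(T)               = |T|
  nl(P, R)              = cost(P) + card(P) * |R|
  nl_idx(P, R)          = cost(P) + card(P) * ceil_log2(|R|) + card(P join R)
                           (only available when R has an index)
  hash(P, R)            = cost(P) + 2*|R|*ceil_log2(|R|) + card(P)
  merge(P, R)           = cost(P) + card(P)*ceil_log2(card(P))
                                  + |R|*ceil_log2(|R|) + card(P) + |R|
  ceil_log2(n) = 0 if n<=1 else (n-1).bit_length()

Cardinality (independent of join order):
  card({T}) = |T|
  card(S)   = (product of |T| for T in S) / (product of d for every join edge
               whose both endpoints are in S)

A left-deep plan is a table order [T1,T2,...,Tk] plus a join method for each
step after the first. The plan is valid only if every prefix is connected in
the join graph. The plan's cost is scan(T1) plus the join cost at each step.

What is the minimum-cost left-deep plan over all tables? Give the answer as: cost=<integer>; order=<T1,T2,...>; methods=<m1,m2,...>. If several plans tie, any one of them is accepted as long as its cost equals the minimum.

Selinger DP (subsets sized 1..n):
  {B}: scan cost=150, card=150
  {A}: scan cost=120, card=120
  {C}: scan cost=60, card=60
  {D}: scan cost=60, card=60
  {AB}: card=600; try (B,nl_idx)→1680, (A,nl_idx)→1800, (A,hash)→1980, (B,merge)→2430, (A,merge)→2460, (B,hash)→2640 …(+2); best=1680 via (B,nl_idx)
  {BC}: card=750; try (C,hash)→1020, (B,nl_idx)→1290, (C,nl_idx)→1800, (B,merge)→1830, (C,merge)→1920, (B,hash)→2520 …(+2); best=1020 via (C,hash)
  {BD}: card=150; try (B,nl_idx)→690, (D,hash)→1020, (B,merge)→1830, (D,merge)→1920, (B,hash)→2520, (B,nl)→9060 …(+1); best=690 via (B,nl_idx)
  {ABC}: card=3000; try (C,hash)→3000, (A,hash)→3450, (C,nl_idx)→8280, (C,merge)→8700, (A,nl_idx)→9270, (A,merge)→10230 …(+2); best=3000 via (C,hash)
  {ABD}: card=600; try (A,nl_idx)→2340, (A,hash)→2520, (D,hash)→3000, (A,merge)→3000, (D,merge)→8700, (A,nl)→18690 …(+1); best=2340 via (A,nl_idx)
  {BCD}: card=750; try (C,hash)→1560, (C,nl_idx)→2340, (C,merge)→2460, (D,hash)→2490, (D,merge)→9690, (C,nl)→9690 …(+1); best=1560 via (C,hash)
  {ABCD}: card=3000; try (C,hash)→3660, (A,hash)→3990, (D,hash)→6720, (C,nl_idx)→8940, (C,merge)→9360, (A,nl_idx)→9810 …(+5); best=3660 via (C,hash)

cost=3660; order=D,B,A,C; methods=nl_idx,nl_idx,hash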